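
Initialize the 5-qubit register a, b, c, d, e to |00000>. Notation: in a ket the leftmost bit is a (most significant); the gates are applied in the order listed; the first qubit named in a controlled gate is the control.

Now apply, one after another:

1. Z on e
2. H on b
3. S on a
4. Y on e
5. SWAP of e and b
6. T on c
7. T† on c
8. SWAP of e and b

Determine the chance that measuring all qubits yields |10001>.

Outcome |10001> occurs with probability 0. Key observation: the block from step 5 through step 8 cancels to the identity and can be dropped.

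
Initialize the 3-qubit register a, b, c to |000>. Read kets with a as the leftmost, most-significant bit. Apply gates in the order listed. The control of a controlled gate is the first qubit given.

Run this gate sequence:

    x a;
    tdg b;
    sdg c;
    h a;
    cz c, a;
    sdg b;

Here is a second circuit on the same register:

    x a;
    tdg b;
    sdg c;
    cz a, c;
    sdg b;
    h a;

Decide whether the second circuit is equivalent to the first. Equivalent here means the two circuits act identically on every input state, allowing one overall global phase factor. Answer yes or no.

No, they are not equivalent — no single phase factor reconciles the two unitaries.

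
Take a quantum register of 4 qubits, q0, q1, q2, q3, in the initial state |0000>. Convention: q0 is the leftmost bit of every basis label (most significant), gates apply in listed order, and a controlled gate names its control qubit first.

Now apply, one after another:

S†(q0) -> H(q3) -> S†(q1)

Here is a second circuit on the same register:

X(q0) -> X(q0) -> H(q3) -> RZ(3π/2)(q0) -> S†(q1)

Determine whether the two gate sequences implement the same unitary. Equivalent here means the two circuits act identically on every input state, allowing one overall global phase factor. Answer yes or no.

Yes: on every input state the two circuits agree up to one overall phase factor.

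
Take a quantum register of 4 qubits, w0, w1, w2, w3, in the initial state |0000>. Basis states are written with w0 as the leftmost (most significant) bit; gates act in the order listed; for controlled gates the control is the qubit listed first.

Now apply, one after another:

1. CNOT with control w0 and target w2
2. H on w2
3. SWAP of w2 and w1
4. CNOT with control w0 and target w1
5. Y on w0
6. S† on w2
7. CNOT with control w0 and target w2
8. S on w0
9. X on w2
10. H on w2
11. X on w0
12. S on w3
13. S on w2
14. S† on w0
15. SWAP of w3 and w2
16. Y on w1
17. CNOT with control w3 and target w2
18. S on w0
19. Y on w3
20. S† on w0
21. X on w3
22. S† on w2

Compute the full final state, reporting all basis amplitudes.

The resulting statevector has amplitude -1/2 on |0000>, 1/2 on |0011>, 1/2 on |0100>, -1/2 on |0111>, and 0 on every other basis state.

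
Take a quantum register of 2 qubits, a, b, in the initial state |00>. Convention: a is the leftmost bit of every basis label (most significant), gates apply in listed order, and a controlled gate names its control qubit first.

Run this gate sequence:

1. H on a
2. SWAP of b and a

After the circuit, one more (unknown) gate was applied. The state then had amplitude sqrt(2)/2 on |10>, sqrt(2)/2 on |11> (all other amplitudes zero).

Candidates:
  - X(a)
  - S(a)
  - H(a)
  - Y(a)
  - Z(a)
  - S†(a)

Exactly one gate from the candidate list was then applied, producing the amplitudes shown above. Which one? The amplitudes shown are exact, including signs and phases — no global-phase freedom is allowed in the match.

The applied gate was X(a).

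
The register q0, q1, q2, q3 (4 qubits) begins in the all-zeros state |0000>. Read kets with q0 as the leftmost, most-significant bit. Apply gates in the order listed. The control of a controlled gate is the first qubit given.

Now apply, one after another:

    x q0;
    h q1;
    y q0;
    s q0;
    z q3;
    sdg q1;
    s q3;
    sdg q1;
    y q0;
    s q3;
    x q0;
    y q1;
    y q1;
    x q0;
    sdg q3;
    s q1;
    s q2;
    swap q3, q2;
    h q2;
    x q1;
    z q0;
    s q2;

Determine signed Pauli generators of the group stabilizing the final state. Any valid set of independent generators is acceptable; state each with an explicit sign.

The final state is stabilized by the group generated by +IYII, +IIYI, -ZIII, +IIIZ; other independent generating sets are equally valid.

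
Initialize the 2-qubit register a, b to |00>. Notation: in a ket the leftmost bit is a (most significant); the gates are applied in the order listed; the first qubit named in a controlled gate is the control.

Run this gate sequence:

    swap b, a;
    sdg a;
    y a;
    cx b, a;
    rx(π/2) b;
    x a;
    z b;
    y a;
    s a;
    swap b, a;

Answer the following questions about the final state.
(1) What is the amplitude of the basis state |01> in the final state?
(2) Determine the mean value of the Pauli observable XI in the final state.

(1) The final state's coefficient on |01> equals -sqrt(2)*I/2.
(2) In the final state, XI has expectation 0.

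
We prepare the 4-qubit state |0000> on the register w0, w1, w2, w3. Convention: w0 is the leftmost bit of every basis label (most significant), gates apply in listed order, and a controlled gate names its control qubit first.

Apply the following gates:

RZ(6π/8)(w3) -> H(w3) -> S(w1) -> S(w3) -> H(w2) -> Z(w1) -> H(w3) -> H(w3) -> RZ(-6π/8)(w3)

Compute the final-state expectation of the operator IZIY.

The expectation value of IZIY is -sqrt(2)/2.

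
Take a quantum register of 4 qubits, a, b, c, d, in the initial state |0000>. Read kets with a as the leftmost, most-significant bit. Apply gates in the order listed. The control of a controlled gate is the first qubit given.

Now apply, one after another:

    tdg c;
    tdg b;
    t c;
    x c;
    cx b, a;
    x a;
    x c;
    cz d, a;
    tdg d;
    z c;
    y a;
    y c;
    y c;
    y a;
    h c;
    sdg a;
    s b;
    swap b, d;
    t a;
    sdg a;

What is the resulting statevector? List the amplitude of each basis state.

The resulting statevector has amplitude -sqrt(2)*exp(I*pi/4)/2 on |1000>, -sqrt(2)*exp(I*pi/4)/2 on |1010>, and 0 on every other basis state. Key observation: gates 11-14 undo each other exactly, leaving only the rest of the circuit to track.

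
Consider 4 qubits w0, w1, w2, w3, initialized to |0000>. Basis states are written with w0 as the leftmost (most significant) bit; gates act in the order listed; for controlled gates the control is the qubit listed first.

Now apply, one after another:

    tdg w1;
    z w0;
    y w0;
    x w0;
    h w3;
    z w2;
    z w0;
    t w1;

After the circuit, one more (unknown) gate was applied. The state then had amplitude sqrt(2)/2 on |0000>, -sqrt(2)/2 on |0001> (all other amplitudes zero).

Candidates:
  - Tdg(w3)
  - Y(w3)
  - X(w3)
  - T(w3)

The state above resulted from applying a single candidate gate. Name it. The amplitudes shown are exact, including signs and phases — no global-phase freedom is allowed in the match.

The unique candidate consistent with the amplitudes is Y(w3).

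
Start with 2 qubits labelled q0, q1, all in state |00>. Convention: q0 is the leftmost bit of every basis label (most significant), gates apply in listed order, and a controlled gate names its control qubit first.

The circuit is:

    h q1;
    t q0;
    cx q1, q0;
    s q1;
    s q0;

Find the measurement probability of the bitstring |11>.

The probability of measuring |11> is 1/2.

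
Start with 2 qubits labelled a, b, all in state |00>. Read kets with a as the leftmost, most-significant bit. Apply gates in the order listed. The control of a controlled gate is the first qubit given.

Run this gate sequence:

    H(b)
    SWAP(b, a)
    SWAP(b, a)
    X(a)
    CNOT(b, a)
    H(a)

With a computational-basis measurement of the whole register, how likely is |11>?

Outcome |11> occurs with probability 1/4. Key observation: steps 2-3 multiply out to the identity, so the circuit reduces to the remaining gates.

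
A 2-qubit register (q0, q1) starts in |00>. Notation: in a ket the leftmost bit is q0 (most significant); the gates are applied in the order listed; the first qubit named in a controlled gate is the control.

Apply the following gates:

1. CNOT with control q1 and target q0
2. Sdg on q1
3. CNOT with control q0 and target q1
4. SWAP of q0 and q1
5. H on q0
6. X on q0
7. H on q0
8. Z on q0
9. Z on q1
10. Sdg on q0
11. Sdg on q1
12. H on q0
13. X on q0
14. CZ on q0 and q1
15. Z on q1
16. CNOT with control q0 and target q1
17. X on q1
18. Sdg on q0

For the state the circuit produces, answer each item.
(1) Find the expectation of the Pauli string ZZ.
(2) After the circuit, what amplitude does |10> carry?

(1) The observable ZZ averages to -1.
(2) |10> carries amplitude -sqrt(2)*I/2 in the final state.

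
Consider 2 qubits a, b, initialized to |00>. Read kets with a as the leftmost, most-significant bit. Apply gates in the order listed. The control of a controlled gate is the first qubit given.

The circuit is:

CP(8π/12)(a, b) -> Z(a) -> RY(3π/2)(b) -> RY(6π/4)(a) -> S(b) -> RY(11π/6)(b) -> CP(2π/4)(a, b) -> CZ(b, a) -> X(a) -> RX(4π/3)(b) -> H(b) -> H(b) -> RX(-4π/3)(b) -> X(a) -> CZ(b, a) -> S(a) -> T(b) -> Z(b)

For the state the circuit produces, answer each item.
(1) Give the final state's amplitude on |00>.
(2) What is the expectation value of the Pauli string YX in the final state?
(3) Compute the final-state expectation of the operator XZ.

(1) The final state's coefficient on |00> equals -(1 - I)*(sqrt(6) + sqrt(2)*I)/8. Key observation: gates 9-14 undo each other exactly, leaving only the rest of the circuit to track.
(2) The observable YX averages to sqrt(2)/2.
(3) In the final state, XZ has expectation -1/2.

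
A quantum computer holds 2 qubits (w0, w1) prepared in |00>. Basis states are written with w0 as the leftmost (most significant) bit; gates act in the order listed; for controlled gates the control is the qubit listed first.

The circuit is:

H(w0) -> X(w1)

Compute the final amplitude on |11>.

|11> carries amplitude sqrt(2)/2 in the final state.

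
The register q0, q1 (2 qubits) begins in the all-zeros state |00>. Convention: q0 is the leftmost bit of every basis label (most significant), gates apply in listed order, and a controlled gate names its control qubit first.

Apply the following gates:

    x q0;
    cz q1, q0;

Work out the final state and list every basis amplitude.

The resulting statevector has amplitude 1 on |10>, and 0 on every other basis state.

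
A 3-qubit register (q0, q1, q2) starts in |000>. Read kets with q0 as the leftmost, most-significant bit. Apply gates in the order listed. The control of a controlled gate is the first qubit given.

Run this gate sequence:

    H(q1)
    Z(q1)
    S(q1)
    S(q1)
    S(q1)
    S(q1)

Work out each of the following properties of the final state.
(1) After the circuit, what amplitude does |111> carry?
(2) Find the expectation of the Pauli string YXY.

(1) The final state's coefficient on |111> equals 0. Key observation: steps 3-6 multiply out to the identity, so the circuit reduces to the remaining gates.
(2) In the final state, YXY has expectation 0.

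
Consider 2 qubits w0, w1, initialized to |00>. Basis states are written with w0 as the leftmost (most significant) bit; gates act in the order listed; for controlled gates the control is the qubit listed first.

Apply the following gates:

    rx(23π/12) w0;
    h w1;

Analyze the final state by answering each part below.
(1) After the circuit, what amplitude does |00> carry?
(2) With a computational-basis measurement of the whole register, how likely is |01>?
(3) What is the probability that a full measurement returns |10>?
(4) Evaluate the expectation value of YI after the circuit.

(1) The final state's coefficient on |00> equals -sqrt(6*sqrt(2) + 12)/8 - sqrt(4 - 2*sqrt(2))/8.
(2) The probability of measuring |01> is sqrt(2)/16 + sqrt(6)/16 + 1/4.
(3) The probability of measuring |10> is -sqrt(6)/16 - sqrt(2)/16 + 1/4.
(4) The observable YI averages to -sqrt(2)/4 + sqrt(6)/4.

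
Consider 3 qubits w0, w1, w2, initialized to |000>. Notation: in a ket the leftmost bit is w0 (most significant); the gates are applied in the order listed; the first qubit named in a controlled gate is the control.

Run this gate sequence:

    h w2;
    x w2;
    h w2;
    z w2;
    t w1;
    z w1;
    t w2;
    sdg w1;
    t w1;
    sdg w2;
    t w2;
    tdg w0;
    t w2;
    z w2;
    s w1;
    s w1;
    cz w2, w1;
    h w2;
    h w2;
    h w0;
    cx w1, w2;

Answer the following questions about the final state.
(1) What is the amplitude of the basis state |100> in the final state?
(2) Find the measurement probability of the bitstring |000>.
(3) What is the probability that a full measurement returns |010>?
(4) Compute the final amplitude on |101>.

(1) |100> carries amplitude sqrt(2)/2 in the final state.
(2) The probability of measuring |000> is 1/2.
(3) Outcome |010> occurs with probability 0.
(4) The amplitude on |101> is 0.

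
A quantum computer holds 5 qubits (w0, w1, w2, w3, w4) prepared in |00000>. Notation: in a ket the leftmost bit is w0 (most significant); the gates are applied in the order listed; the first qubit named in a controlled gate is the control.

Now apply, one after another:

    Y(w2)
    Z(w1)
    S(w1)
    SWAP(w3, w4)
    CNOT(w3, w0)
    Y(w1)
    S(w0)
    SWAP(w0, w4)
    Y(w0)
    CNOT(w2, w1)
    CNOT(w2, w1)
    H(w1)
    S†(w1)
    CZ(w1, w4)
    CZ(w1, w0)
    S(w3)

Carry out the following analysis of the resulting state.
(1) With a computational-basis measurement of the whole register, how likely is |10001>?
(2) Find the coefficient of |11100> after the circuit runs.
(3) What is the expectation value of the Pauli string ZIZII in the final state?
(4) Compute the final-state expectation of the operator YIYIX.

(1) Outcome |10001> occurs with probability 0. Key observation: the block from step 10 through step 11 cancels to the identity and can be dropped.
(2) The final state's coefficient on |11100> equals -sqrt(2)/2.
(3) The observable ZIZII averages to 1.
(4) In the final state, YIYIX has expectation 0.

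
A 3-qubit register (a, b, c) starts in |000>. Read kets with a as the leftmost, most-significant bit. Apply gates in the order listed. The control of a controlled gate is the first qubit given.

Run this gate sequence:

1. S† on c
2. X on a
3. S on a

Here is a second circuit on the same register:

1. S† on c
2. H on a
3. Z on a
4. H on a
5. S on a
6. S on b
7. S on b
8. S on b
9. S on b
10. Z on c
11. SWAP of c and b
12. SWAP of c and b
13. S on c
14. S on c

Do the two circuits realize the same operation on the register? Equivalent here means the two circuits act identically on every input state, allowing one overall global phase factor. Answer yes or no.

Yes, they are equivalent — the unitaries differ by at most a global phase.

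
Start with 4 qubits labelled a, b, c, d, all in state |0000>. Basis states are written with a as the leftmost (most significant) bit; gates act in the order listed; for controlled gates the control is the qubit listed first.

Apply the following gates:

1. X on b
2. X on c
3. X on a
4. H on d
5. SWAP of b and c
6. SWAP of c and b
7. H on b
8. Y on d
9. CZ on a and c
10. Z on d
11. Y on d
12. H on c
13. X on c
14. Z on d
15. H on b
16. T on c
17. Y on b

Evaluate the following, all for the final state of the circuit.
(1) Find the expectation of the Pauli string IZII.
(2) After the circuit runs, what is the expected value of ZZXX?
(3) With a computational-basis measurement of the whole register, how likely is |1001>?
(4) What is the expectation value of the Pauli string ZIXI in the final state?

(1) The observable IZII averages to 1.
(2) The observable ZZXX averages to sqrt(2)/2.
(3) Outcome |1001> occurs with probability 1/4.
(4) The observable ZIXI averages to sqrt(2)/2.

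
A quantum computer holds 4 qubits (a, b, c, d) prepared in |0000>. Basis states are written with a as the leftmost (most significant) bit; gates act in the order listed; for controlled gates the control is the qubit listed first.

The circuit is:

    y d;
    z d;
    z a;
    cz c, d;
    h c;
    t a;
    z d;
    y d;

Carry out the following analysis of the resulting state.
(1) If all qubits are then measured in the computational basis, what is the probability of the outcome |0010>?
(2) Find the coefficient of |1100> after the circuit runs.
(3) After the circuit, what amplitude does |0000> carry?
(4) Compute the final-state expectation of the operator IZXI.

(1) Outcome |0010> occurs with probability 1/2.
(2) The amplitude on |1100> is 0.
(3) The amplitude on |0000> is sqrt(2)/2.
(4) In the final state, IZXI has expectation 1.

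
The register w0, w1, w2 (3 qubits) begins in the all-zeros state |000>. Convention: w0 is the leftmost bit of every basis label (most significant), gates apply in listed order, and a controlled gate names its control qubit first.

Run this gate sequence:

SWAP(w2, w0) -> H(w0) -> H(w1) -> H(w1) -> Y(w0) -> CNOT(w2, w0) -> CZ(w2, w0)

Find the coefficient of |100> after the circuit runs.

|100> carries amplitude sqrt(2)*I/2 in the final state. Key observation: gates 3-4 undo each other exactly, leaving only the rest of the circuit to track.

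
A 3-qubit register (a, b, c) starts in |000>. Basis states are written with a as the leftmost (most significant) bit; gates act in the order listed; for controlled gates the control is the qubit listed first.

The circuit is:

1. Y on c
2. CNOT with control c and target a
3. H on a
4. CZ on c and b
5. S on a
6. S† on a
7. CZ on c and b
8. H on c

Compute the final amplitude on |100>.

The final state's coefficient on |100> equals -I/2. Key observation: gates 4-7 undo each other exactly, leaving only the rest of the circuit to track.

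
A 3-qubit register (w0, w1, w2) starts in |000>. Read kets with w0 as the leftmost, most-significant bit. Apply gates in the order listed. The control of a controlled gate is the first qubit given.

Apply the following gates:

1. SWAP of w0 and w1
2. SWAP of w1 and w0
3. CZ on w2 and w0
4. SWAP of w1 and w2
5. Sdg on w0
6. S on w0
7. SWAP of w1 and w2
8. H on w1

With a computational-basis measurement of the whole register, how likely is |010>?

Outcome |010> occurs with probability 1/2. Key observation: the block from step 4 through step 7 cancels to the identity and can be dropped.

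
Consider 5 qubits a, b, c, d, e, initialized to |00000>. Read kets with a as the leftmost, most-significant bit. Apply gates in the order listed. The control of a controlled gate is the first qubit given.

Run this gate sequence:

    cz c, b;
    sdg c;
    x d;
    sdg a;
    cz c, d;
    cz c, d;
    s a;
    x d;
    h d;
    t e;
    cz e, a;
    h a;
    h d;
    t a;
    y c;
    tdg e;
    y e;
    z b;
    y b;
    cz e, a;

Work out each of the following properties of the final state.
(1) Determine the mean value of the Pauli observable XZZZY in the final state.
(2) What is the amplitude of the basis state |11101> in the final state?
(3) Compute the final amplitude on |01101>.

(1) In the final state, XZZZY has expectation 0. Key observation: steps 4-7 multiply out to the identity, so the circuit reduces to the remaining gates.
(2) |11101> carries amplitude sqrt(2)*exp(3*I*pi/4)/2 in the final state.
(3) |01101> carries amplitude -sqrt(2)*I/2 in the final state.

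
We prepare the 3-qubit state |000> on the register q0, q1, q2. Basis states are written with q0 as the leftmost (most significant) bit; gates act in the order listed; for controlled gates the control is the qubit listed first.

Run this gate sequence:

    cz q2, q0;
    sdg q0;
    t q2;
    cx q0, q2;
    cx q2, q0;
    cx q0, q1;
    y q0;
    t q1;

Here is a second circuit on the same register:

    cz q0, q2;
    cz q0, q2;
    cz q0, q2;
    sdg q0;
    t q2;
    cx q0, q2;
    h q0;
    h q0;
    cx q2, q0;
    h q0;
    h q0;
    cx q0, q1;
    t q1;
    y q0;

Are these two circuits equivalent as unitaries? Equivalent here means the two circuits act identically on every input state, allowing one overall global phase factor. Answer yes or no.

Yes, they are equivalent — the unitaries differ by at most a global phase.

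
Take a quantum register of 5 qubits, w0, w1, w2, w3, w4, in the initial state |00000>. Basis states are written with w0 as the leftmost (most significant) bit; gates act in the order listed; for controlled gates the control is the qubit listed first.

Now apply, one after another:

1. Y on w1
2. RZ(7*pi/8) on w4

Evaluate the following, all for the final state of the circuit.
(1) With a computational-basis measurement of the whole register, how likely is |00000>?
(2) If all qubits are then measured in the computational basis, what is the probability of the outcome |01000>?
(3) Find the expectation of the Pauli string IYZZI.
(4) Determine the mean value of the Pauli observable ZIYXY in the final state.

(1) The probability of measuring |00000> is 0.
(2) Outcome |01000> occurs with probability 1.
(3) In the final state, IYZZI has expectation 0.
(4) The observable ZIYXY averages to 0.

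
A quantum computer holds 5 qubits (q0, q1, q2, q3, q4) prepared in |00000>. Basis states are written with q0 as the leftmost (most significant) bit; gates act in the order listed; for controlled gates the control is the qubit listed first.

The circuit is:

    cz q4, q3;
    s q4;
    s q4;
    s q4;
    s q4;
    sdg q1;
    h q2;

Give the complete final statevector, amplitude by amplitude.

After the circuit, the state carries amplitude sqrt(2)/2 on |00000>, sqrt(2)/2 on |00100>, and 0 on every other basis state. Key observation: steps 2-5 multiply out to the identity, so the circuit reduces to the remaining gates.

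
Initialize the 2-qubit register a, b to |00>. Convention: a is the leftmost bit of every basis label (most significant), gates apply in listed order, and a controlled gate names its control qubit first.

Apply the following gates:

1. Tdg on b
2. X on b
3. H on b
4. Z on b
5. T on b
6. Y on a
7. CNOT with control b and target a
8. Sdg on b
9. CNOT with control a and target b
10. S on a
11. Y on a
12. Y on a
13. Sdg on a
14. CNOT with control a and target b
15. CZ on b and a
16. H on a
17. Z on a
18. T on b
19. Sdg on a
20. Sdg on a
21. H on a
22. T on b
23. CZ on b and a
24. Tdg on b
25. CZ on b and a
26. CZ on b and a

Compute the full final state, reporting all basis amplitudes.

After the circuit, the state carries amplitude 0 on |00>, sqrt(2)*I/2 on |01>, sqrt(2)*I/2 on |10>, 0 on |11>. Key observation: the block from step 9 through step 14 cancels to the identity and can be dropped.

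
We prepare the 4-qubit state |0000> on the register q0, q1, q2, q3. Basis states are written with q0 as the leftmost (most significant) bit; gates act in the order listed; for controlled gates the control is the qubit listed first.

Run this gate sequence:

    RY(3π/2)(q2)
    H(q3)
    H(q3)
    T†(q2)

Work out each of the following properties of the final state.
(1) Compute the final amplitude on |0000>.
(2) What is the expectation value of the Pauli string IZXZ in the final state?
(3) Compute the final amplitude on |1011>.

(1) |0000> carries amplitude -sqrt(2)/2 in the final state.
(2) The expectation value of IZXZ is -sqrt(2)/2.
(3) The final state's coefficient on |1011> equals 0.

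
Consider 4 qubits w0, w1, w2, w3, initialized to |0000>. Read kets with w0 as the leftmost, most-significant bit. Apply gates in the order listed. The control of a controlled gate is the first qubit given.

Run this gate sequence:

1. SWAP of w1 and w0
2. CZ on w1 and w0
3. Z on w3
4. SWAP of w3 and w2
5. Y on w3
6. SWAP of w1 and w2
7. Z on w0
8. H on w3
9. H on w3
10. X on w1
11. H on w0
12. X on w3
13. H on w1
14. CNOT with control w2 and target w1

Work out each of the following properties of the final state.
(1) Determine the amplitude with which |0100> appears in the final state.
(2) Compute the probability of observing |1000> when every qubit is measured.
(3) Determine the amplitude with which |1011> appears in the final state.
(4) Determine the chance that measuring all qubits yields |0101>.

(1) The amplitude on |0100> is -I/2. Key observation: steps 8-9 multiply out to the identity, so the circuit reduces to the remaining gates.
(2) Outcome |1000> occurs with probability 1/4.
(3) The final state's coefficient on |1011> equals 0.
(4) A full measurement returns |0101> with probability 0.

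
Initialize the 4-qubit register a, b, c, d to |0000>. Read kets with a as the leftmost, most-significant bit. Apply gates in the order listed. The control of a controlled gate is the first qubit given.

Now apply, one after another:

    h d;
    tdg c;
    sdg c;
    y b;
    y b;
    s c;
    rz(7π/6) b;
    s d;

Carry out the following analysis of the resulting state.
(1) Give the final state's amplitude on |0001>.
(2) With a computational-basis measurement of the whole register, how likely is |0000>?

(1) The final state's coefficient on |0001> equals -sqrt(2)*exp(11*I*pi/12)/2. Key observation: the block from step 3 through step 6 cancels to the identity and can be dropped.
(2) The probability of measuring |0000> is 1/2.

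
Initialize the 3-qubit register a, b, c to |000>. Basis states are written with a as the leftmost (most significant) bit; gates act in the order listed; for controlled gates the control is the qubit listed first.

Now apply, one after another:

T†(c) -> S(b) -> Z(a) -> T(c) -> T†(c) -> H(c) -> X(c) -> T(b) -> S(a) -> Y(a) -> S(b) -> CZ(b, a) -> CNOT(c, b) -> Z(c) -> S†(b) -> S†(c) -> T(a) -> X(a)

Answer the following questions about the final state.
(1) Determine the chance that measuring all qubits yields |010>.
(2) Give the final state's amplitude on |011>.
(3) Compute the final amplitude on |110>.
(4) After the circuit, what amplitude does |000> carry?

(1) The probability of measuring |010> is 0.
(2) |011> carries amplitude sqrt(2)*exp(3*I*pi/4)/2 in the final state.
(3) |110> carries amplitude 0 in the final state.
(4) |000> carries amplitude sqrt(2)*exp(3*I*pi/4)/2 in the final state.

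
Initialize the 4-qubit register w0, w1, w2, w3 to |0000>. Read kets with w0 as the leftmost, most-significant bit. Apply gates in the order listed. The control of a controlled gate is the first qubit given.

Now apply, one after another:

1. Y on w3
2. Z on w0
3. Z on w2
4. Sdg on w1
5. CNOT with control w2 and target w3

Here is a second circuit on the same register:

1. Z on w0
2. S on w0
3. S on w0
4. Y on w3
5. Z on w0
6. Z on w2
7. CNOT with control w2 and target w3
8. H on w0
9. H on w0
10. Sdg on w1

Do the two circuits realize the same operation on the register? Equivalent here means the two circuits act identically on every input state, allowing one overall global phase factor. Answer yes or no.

Yes — the two circuits implement the same unitary up to a global phase.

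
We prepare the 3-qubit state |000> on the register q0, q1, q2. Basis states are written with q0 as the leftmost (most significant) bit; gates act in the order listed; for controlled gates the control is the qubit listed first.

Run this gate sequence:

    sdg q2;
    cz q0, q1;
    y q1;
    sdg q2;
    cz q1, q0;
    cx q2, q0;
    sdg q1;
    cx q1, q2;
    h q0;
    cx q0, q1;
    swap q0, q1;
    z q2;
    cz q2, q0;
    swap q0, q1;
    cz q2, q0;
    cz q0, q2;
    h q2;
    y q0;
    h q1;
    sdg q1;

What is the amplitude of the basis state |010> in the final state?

The amplitude on |010> is sqrt(2)/4.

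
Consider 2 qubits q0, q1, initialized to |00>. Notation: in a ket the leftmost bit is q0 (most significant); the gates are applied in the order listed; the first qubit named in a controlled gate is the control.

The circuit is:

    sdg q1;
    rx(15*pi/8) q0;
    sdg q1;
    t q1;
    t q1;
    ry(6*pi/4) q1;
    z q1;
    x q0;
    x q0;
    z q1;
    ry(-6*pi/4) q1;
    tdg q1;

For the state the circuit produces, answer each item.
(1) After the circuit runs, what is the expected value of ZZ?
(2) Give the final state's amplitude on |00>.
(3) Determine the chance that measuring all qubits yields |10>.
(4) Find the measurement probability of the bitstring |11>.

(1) The observable ZZ averages to sqrt(sqrt(2) + 2)/2. Key observation: the block from step 5 through step 12 cancels to the identity and can be dropped.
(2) The amplitude on |00> is -cos(pi/16).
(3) A full measurement returns |10> with probability sin(pi/16)**2.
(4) The probability of measuring |11> is 0.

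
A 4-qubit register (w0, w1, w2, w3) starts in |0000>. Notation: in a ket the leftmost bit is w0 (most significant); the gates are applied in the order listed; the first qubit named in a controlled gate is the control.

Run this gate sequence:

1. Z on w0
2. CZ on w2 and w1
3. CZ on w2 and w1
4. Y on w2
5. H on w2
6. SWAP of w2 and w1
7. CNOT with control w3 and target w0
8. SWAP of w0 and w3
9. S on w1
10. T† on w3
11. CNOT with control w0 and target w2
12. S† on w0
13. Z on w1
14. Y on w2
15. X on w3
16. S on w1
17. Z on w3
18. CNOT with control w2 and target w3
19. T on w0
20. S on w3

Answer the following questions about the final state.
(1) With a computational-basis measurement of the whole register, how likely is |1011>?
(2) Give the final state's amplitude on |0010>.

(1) The probability of measuring |1011> is 0. Key observation: the block from step 2 through step 3 cancels to the identity and can be dropped.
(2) The final state's coefficient on |0010> equals sqrt(2)/2.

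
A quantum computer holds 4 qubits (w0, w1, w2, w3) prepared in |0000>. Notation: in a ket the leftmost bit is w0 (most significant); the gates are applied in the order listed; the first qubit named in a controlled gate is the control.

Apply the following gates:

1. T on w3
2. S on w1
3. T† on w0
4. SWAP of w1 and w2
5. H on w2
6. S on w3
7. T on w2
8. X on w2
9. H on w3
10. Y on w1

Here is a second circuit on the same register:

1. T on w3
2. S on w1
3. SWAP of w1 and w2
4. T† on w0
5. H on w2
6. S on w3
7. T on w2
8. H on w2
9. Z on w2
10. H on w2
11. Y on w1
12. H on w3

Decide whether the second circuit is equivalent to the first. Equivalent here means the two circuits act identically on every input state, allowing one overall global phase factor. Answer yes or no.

Yes: on every input state the two circuits agree up to one overall phase factor.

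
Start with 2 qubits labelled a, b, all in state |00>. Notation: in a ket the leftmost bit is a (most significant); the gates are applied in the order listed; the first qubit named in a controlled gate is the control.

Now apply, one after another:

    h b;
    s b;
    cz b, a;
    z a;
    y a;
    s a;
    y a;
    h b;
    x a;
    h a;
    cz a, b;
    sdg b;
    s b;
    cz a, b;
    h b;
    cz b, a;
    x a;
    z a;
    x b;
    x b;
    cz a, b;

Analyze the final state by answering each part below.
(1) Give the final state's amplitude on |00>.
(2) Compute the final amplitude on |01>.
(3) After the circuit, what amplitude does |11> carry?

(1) |00> carries amplitude -I/2 in the final state.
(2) The final state's coefficient on |01> equals -1/2.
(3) The amplitude on |11> is -1/2.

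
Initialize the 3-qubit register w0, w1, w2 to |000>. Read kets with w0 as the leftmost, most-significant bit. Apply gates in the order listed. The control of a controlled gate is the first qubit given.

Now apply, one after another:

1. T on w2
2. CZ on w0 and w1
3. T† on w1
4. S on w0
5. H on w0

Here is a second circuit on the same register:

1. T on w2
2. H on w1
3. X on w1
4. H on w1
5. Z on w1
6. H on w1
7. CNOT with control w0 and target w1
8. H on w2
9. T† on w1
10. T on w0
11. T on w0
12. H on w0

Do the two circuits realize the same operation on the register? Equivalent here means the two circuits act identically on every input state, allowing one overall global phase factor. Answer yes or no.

No: there is an input state on which the two circuits produce genuinely different outputs (not merely differing by a phase).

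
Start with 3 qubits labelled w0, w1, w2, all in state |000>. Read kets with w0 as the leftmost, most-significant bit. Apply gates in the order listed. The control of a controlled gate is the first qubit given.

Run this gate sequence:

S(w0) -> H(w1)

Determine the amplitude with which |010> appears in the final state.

The final state's coefficient on |010> equals sqrt(2)/2.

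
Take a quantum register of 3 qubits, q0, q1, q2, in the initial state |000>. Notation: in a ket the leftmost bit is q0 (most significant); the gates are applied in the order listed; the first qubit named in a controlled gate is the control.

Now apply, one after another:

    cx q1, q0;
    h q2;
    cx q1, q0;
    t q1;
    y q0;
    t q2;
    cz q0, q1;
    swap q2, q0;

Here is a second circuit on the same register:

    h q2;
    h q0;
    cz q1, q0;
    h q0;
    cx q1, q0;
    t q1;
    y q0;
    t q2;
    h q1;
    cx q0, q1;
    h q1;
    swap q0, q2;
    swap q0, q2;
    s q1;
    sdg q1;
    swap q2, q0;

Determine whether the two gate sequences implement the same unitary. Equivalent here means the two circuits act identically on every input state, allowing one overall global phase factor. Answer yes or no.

Yes: on every input state the two circuits agree up to one overall phase factor.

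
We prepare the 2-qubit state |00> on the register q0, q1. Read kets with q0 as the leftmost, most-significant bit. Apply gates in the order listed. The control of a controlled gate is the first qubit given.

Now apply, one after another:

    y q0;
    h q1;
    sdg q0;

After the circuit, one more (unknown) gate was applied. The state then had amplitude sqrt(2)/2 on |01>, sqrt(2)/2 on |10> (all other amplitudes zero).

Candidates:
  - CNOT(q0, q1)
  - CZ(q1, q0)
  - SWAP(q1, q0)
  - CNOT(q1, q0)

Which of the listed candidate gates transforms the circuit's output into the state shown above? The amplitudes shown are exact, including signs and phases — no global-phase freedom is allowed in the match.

The applied gate was CNOT(q1, q0).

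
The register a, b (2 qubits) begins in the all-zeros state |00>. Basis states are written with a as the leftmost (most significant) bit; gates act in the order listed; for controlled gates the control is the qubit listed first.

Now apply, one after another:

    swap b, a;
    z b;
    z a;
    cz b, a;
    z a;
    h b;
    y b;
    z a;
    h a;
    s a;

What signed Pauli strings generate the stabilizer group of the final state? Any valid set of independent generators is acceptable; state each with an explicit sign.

The stabilizer group can be generated by +YI, -IX, among other valid generating sets.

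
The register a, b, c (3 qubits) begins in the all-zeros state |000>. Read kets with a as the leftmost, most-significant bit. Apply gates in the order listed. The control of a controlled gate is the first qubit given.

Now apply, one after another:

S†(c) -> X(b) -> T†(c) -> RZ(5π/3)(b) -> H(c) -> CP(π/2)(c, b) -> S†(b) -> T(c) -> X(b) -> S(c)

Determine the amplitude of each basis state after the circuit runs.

The resulting statevector has amplitude sqrt(2)*exp(I*pi/3)/2 on |000>, -sqrt(2)*exp(7*I*pi/12)/2 on |001>, and 0 on every other basis state.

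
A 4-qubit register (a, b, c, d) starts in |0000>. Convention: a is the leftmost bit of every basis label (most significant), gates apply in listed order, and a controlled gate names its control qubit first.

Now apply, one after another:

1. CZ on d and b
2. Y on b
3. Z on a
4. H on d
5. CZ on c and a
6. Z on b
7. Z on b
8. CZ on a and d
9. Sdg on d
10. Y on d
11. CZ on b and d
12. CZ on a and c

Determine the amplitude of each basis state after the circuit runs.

The final amplitudes are -sqrt(2)*I/2 on |0100>, sqrt(2)/2 on |0101>, and 0 on every other basis state.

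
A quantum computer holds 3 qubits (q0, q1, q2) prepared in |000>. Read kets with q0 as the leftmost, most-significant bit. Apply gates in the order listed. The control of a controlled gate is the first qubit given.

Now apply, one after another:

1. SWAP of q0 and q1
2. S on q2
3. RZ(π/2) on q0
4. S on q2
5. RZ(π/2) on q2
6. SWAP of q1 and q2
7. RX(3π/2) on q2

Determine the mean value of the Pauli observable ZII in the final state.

The expectation value of ZII is 1.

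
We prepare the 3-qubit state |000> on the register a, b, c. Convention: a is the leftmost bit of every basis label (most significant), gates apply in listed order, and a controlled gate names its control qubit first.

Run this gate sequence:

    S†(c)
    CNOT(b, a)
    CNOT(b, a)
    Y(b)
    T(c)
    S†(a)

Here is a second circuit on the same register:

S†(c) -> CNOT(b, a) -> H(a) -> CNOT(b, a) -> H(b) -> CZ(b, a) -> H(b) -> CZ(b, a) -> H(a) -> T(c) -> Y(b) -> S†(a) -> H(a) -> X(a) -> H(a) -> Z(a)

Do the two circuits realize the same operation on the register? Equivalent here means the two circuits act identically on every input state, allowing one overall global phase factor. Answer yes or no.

No: there is an input state on which the two circuits produce genuinely different outputs (not merely differing by a phase).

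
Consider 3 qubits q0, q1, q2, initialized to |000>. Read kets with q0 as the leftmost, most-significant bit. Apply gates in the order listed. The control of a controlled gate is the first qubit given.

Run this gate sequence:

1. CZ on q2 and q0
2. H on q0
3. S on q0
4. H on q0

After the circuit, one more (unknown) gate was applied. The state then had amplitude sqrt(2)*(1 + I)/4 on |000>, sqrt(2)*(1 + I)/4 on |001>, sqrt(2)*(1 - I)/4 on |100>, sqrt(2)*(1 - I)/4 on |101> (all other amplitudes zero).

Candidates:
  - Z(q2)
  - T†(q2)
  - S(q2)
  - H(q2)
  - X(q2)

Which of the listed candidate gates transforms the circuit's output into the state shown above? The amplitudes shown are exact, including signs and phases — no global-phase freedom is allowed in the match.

The unique candidate consistent with the amplitudes is H(q2).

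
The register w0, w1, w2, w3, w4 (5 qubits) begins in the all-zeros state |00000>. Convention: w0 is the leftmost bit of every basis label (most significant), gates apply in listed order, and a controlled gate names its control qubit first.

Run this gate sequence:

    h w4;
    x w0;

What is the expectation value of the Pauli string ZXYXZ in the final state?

The expectation value of ZXYXZ is 0.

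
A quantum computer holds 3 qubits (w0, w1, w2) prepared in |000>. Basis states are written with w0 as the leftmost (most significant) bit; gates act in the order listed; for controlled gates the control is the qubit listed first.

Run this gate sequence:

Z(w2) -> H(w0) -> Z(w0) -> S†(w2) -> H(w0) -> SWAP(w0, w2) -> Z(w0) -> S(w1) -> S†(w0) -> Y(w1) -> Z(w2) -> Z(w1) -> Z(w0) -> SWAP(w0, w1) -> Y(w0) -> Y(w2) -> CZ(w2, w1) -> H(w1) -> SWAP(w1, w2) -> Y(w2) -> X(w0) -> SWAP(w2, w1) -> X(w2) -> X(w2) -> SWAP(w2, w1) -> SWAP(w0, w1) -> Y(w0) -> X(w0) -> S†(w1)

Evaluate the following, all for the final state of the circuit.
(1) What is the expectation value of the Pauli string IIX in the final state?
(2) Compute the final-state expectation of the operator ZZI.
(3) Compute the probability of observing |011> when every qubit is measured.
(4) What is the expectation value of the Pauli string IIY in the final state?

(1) The expectation value of IIX is -1. Key observation: steps 22-25 multiply out to the identity, so the circuit reduces to the remaining gates.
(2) The observable ZZI averages to -1.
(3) Outcome |011> occurs with probability 1/2.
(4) The expectation value of IIY is 0.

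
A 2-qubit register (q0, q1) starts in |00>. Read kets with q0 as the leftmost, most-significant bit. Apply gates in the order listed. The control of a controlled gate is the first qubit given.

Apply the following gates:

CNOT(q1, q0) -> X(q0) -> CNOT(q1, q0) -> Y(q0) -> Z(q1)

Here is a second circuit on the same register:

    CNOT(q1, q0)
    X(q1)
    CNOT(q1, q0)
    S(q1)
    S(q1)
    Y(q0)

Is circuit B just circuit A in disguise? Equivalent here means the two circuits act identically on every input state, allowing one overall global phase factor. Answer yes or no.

No — the two circuits implement different unitaries, even allowing a global phase.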